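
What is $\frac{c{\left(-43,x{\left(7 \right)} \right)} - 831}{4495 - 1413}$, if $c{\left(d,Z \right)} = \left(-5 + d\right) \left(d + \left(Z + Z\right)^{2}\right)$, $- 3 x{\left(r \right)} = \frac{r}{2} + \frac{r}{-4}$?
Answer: $\frac{3503}{9246} \approx 0.37887$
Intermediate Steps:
$x{\left(r \right)} = - \frac{r}{12}$ ($x{\left(r \right)} = - \frac{\frac{r}{2} + \frac{r}{-4}}{3} = - \frac{r \frac{1}{2} + r \left(- \frac{1}{4}\right)}{3} = - \frac{\frac{r}{2} - \frac{r}{4}}{3} = - \frac{\frac{1}{4} r}{3} = - \frac{r}{12}$)
$c{\left(d,Z \right)} = \left(-5 + d\right) \left(d + 4 Z^{2}\right)$ ($c{\left(d,Z \right)} = \left(-5 + d\right) \left(d + \left(2 Z\right)^{2}\right) = \left(-5 + d\right) \left(d + 4 Z^{2}\right)$)
$\frac{c{\left(-43,x{\left(7 \right)} \right)} - 831}{4495 - 1413} = \frac{\left(\left(-43\right)^{2} - 20 \left(\left(- \frac{1}{12}\right) 7\right)^{2} - -215 + 4 \left(-43\right) \left(\left(- \frac{1}{12}\right) 7\right)^{2}\right) - 831}{4495 - 1413} = \frac{\left(1849 - 20 \left(- \frac{7}{12}\right)^{2} + 215 + 4 \left(-43\right) \left(- \frac{7}{12}\right)^{2}\right) - 831}{3082} = \left(\left(1849 - \frac{245}{36} + 215 + 4 \left(-43\right) \frac{49}{144}\right) - 831\right) \frac{1}{3082} = \left(\left(1849 - \frac{245}{36} + 215 - \frac{2107}{36}\right) - 831\right) \frac{1}{3082} = \left(\frac{5996}{3} - 831\right) \frac{1}{3082} = \frac{3503}{3} \cdot \frac{1}{3082} = \frac{3503}{9246}$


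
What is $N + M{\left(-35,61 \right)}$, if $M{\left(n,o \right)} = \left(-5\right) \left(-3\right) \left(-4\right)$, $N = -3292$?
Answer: $-3352$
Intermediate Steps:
$M{\left(n,o \right)} = -60$ ($M{\left(n,o \right)} = 15 \left(-4\right) = -60$)
$N + M{\left(-35,61 \right)} = -3292 - 60 = -3352$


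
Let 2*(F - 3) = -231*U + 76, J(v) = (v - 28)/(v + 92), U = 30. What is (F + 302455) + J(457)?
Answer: 54722816/183 ≈ 2.9903e+5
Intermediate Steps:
J(v) = (-28 + v)/(92 + v)
F = -3424 (F = 3 + (-231*30 + 76)/2 = 3 + (-6930 + 76)/2 = 3 + (1/2)*(-6854) = 3 - 3427 = -3424)
(F + 302455) + J(457) = (-3424 + 302455) + (-28 + 457)/(92 + 457) = 299031 + 429/549 = 299031 + (1/549)*429 = 299031 + 143/183 = 54722816/183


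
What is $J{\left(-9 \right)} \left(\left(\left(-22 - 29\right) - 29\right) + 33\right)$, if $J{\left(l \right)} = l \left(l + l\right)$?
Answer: $-7614$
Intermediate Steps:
$J{\left(l \right)} = 2 l^{2}$ ($J{\left(l \right)} = l 2 l = 2 l^{2}$)
$J{\left(-9 \right)} \left(\left(\left(-22 - 29\right) - 29\right) + 33\right) = 2 \left(-9\right)^{2} \left(\left(\left(-22 - 29\right) - 29\right) + 33\right) = 2 \cdot 81 \left(\left(-51 - 29\right) + 33\right) = 162 \left(-80 + 33\right) = 162 \left(-47\right) = -7614$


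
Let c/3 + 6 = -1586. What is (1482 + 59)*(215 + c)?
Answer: -7028501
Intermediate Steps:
c = -4776 (c = -18 + 3*(-1586) = -18 - 4758 = -4776)
(1482 + 59)*(215 + c) = (1482 + 59)*(215 - 4776) = 1541*(-4561) = -7028501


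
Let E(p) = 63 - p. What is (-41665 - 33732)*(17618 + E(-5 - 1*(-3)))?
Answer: -1333245151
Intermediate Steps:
(-41665 - 33732)*(17618 + E(-5 - 1*(-3))) = (-41665 - 33732)*(17618 + (63 - (-5 - 1*(-3)))) = -75397*(17618 + (63 - (-5 + 3))) = -75397*(17618 + (63 - 1*(-2))) = -75397*(17618 + (63 + 2)) = -75397*(17618 + 65) = -75397*17683 = -1333245151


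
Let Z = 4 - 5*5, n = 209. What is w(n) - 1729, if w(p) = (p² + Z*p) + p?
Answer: 37772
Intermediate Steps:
Z = -21 (Z = 4 - 25 = -21)
w(p) = p² - 20*p (w(p) = (p² - 21*p) + p = p² - 20*p)
w(n) - 1729 = 209*(-20 + 209) - 1729 = 209*189 - 1729 = 39501 - 1729 = 37772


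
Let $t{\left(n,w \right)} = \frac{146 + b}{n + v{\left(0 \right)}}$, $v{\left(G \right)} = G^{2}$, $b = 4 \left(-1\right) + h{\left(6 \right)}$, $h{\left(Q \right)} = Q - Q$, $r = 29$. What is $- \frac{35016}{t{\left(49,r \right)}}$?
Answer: $- \frac{857892}{71} \approx -12083.0$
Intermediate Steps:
$h{\left(Q \right)} = 0$
$b = -4$ ($b = 4 \left(-1\right) + 0 = -4 + 0 = -4$)
$t{\left(n,w \right)} = \frac{142}{n}$ ($t{\left(n,w \right)} = \frac{146 - 4}{n + 0^{2}} = \frac{142}{n + 0} = \frac{142}{n}$)
$- \frac{35016}{t{\left(49,r \right)}} = - \frac{35016}{142 \cdot \frac{1}{49}} = - \frac{35016}{\frac{142}{49}} = \left(-35016\right) \frac{49}{142} = - \frac{857892}{71}$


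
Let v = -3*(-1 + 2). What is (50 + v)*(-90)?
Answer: -4230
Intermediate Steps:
v = -3 (v = -3*1 = -3)
(50 + v)*(-90) = (50 - 3)*(-90) = 47*(-90) = -4230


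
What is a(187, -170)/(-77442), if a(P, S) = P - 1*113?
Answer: -37/38721 ≈ -0.00095555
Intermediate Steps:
a(P, S) = -113 + P (a(P, S) = P - 113 = -113 + P)
a(187, -170)/(-77442) = (-113 + 187)/(-77442) = 74*(-1/77442) = -37/38721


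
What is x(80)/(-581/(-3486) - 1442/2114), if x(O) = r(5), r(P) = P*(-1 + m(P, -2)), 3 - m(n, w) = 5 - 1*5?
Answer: -9060/467 ≈ -19.400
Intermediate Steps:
m(n, w) = 3 (m(n, w) = 3 - (5 - 1*5) = 3 - (5 - 5) = 3 - 1*0 = 3 + 0 = 3)
r(P) = 2*P (r(P) = P*(-1 + 3) = P*2 = 2*P)
x(O) = 10 (x(O) = 2*5 = 10)
x(80)/(-581/(-3486) - 1442/2114) = 10/(-581/(-3486) - 1442/2114) = 10/(-581*(-1/3486) - 1442*1/2114) = 10/(⅙ - 103/151) = 10/(-467/906) = 10*(-906/467) = -9060/467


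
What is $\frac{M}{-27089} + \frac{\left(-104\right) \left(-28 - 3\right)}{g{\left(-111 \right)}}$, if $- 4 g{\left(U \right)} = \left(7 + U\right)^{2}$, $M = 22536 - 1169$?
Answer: $- \frac{1395301}{704314} \approx -1.9811$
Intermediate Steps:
$M = 21367$
$g{\left(U \right)} = - \frac{\left(7 + U\right)^{2}}{4}$
$\frac{M}{-27089} + \frac{\left(-104\right) \left(-28 - 3\right)}{g{\left(-111 \right)}} = \frac{21367}{-27089} + \frac{\left(-104\right) \left(-28 - 3\right)}{\left(- \frac{1}{4}\right) \left(7 - 111\right)^{2}} = 21367 \left(- \frac{1}{27089}\right) + \frac{\left(-104\right) \left(-31\right)}{\left(- \frac{1}{4}\right) \left(-104\right)^{2}} = - \frac{21367}{27089} + \frac{3224}{\left(- \frac{1}{4}\right) 10816} = - \frac{21367}{27089} + \frac{3224}{-2704} = - \frac{21367}{27089} + 3224 \left(- \frac{1}{2704}\right) = - \frac{21367}{27089} - \frac{31}{26} = - \frac{1395301}{704314}$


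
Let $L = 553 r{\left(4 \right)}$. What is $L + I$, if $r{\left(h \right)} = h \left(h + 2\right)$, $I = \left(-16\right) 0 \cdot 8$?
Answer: $13272$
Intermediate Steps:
$I = 0$ ($I = 0 \cdot 8 = 0$)
$r{\left(h \right)} = h \left(2 + h\right)$
$L = 13272$ ($L = 553 \cdot 4 \left(2 + 4\right) = 553 \cdot 4 \cdot 6 = 553 \cdot 24 = 13272$)
$L + I = 13272 + 0 = 13272$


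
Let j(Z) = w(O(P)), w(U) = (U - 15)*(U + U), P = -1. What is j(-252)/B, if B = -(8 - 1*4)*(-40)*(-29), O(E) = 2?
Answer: 13/1160 ≈ 0.011207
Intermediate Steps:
w(U) = 2*U*(-15 + U) (w(U) = (-15 + U)*(2*U) = 2*U*(-15 + U))
j(Z) = -52 (j(Z) = 2*2*(-15 + 2) = 2*2*(-13) = -52)
B = -4640 (B = -(8 - 4)*(-40)*(-29) = -4*(-40)*(-29) = -(-160)*(-29) = -1*4640 = -4640)
j(-252)/B = -52/(-4640) = -52*(-1/4640) = 13/1160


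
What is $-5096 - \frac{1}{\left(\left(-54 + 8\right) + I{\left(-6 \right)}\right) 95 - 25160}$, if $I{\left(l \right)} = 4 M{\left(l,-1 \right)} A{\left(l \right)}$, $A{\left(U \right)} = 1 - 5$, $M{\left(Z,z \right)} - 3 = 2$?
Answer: $- \frac{189214479}{37130} \approx -5096.0$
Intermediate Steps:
$M{\left(Z,z \right)} = 5$ ($M{\left(Z,z \right)} = 3 + 2 = 5$)
$A{\left(U \right)} = -4$ ($A{\left(U \right)} = 1 - 5 = -4$)
$I{\left(l \right)} = -80$ ($I{\left(l \right)} = 4 \cdot 5 \left(-4\right) = 20 \left(-4\right) = -80$)
$-5096 - \frac{1}{\left(\left(-54 + 8\right) + I{\left(-6 \right)}\right) 95 - 25160} = -5096 - \frac{1}{\left(\left(-54 + 8\right) - 80\right) 95 - 25160} = -5096 - \frac{1}{\left(-46 - 80\right) 95 - 25160} = -5096 - \frac{1}{\left(-126\right) 95 - 25160} = -5096 - \frac{1}{-11970 - 25160} = -5096 - \frac{1}{-37130} = -5096 - - \frac{1}{37130} = -5096 + \frac{1}{37130} = - \frac{189214479}{37130}$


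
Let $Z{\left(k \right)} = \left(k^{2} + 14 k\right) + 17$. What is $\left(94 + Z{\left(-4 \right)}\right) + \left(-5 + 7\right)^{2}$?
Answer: $75$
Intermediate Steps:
$Z{\left(k \right)} = 17 + k^{2} + 14 k$
$\left(94 + Z{\left(-4 \right)}\right) + \left(-5 + 7\right)^{2} = \left(94 + \left(17 + \left(-4\right)^{2} + 14 \left(-4\right)\right)\right) + \left(-5 + 7\right)^{2} = \left(94 + \left(17 + 16 - 56\right)\right) + 2^{2} = \left(94 - 23\right) + 4 = 71 + 4 = 75$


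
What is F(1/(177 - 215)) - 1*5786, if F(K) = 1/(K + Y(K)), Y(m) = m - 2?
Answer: -225673/39 ≈ -5786.5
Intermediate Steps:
Y(m) = -2 + m
F(K) = 1/(-2 + 2*K) (F(K) = 1/(K + (-2 + K)) = 1/(-2 + 2*K))
F(1/(177 - 215)) - 1*5786 = 1/(2*(-1 + 1/(177 - 215))) - 1*5786 = 1/(2*(-1 + 1/(-38))) - 5786 = 1/(2*(-1 - 1/38)) - 5786 = 1/(2*(-39/38)) - 5786 = (1/2)*(-38/39) - 5786 = -19/39 - 5786 = -225673/39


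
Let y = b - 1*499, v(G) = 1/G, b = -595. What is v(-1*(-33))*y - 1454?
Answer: -49076/33 ≈ -1487.2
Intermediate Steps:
y = -1094 (y = -595 - 1*499 = -595 - 499 = -1094)
v(-1*(-33))*y - 1454 = -1094/(-1*(-33)) - 1454 = -1094/33 - 1454 = -49076/33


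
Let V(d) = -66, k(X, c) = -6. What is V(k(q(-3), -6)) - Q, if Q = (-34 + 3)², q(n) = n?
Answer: -1027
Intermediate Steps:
Q = 961 (Q = (-31)² = 961)
V(k(q(-3), -6)) - Q = -66 - 1*961 = -66 - 961 = -1027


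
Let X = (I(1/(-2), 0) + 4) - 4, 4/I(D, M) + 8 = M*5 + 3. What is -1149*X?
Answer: 4596/5 ≈ 919.20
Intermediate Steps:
I(D, M) = 4/(-5 + 5*M) (I(D, M) = 4/(-8 + (M*5 + 3)) = 4/(-8 + (5*M + 3)) = 4/(-8 + (3 + 5*M)) = 4/(-5 + 5*M))
X = -4/5 (X = (4/(5*(-1 + 0)) + 4) - 4 = ((4/5)/(-1) + 4) - 4 = ((4/5)*(-1) + 4) - 4 = (-4/5 + 4) - 4 = 16/5 - 4 = -4/5 ≈ -0.80000)
-1149*X = -1149*(-4/5) = 4596/5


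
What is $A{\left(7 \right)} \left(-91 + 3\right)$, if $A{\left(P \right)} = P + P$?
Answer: $-1232$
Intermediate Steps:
$A{\left(P \right)} = 2 P$
$A{\left(7 \right)} \left(-91 + 3\right) = 2 \cdot 7 \left(-91 + 3\right) = 14 \left(-88\right) = -1232$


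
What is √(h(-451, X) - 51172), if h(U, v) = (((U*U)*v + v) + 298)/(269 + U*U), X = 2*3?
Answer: I*√2358267893939/6789 ≈ 226.2*I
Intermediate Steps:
X = 6
h(U, v) = (298 + v + v*U²)/(269 + U²) (h(U, v) = ((U²*v + v) + 298)/(269 + U²) = ((v*U² + v) + 298)/(269 + U²) = ((v + v*U²) + 298)/(269 + U²) = (298 + v + v*U²)/(269 + U²))
√(h(-451, X) - 51172) = √((298 + 6 + 6*(-451)²)/(269 + (-451)²) - 51172) = √((298 + 6 + 6*203401)/(269 + 203401) - 51172) = √((298 + 6 + 1220406)/203670 - 51172) = √((1/203670)*1220710 - 51172) = √(122071/20367 - 51172) = √(-1042098053/20367) = I*√2358267893939/6789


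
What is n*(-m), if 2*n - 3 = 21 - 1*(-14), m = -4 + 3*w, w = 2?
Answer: -38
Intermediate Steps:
m = 2 (m = -4 + 3*2 = -4 + 6 = 2)
n = 19 (n = 3/2 + (21 - 1*(-14))/2 = 3/2 + (21 + 14)/2 = 3/2 + (1/2)*35 = 3/2 + 35/2 = 19)
n*(-m) = 19*(-1*2) = 19*(-2) = -38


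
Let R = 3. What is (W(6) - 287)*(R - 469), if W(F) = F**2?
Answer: 116966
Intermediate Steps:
(W(6) - 287)*(R - 469) = (6**2 - 287)*(3 - 469) = (36 - 287)*(-466) = -251*(-466) = 116966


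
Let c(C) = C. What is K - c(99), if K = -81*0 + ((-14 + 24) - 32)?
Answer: -121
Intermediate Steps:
K = -22 (K = 0 + (10 - 32) = 0 - 22 = -22)
K - c(99) = -22 - 1*99 = -22 - 99 = -121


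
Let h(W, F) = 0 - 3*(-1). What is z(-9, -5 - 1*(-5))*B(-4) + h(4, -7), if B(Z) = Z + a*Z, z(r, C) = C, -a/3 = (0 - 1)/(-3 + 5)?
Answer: 3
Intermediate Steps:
a = 3/2 (a = -3*(0 - 1)/(-3 + 5) = -(-3)/2 = -3*(-½) = 3/2 ≈ 1.5000)
h(W, F) = 3 (h(W, F) = 0 - 1*(-3) = 0 + 3 = 3)
B(Z) = 5*Z/2 (B(Z) = Z + 3*Z/2 = 5*Z/2)
z(-9, -5 - 1*(-5))*B(-4) + h(4, -7) = (-5 - 1*(-5))*((5/2)*(-4)) + 3 = (-5 + 5)*(-10) + 3 = 0*(-10) + 3 = 0 + 3 = 3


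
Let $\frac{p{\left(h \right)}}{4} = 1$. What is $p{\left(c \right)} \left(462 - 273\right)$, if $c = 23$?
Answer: $756$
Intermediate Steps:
$p{\left(h \right)} = 4$ ($p{\left(h \right)} = 4 \cdot 1 = 4$)
$p{\left(c \right)} \left(462 - 273\right) = 4 \left(462 - 273\right) = 4 \cdot 189 = 756$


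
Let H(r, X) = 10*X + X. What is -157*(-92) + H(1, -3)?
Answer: 14411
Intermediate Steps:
H(r, X) = 11*X
-157*(-92) + H(1, -3) = -157*(-92) + 11*(-3) = 14444 - 33 = 14411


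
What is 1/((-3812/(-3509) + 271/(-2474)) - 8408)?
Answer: -8681266/72983604579 ≈ -0.00011895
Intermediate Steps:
1/((-3812/(-3509) + 271/(-2474)) - 8408) = 1/((-3812*(-1/3509) + 271*(-1/2474)) - 8408) = 1/((3812/3509 - 271/2474) - 8408) = 1/(8479949/8681266 - 8408) = 1/(-72983604579/8681266) = -8681266/72983604579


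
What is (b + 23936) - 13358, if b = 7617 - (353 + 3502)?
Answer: 14340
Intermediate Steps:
b = 3762 (b = 7617 - 1*3855 = 7617 - 3855 = 3762)
(b + 23936) - 13358 = (3762 + 23936) - 13358 = 27698 - 13358 = 14340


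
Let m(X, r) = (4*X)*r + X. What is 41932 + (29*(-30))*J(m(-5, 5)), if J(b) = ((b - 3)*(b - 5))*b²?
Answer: -113949948068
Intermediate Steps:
m(X, r) = X + 4*X*r (m(X, r) = 4*X*r + X = X + 4*X*r)
J(b) = b²*(-5 + b)*(-3 + b) (J(b) = ((-3 + b)*(-5 + b))*b² = ((-5 + b)*(-3 + b))*b² = b²*(-5 + b)*(-3 + b))
41932 + (29*(-30))*J(m(-5, 5)) = 41932 + (29*(-30))*((-5*(1 + 4*5))²*(15 + (-5*(1 + 4*5))² - (-40)*(1 + 4*5))) = 41932 - 870*(-5*(1 + 20))²*(15 + (-5*(1 + 20))² - (-40)*(1 + 20)) = 41932 - 870*(-5*21)²*(15 + (-5*21)² - (-40)*21) = 41932 - 870*(-105)²*(15 + (-105)² - 8*(-105)) = 41932 - 9591750*(15 + 11025 + 840) = 41932 - 9591750*11880 = 41932 - 870*130977000 = 41932 - 113949990000 = -113949948068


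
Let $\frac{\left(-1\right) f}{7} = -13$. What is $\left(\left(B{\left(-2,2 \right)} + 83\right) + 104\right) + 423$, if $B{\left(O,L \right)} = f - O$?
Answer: $703$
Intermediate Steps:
$f = 91$ ($f = \left(-7\right) \left(-13\right) = 91$)
$B{\left(O,L \right)} = 91 - O$
$\left(\left(B{\left(-2,2 \right)} + 83\right) + 104\right) + 423 = \left(\left(\left(91 - -2\right) + 83\right) + 104\right) + 423 = \left(\left(\left(91 + 2\right) + 83\right) + 104\right) + 423 = \left(\left(93 + 83\right) + 104\right) + 423 = \left(176 + 104\right) + 423 = 280 + 423 = 703$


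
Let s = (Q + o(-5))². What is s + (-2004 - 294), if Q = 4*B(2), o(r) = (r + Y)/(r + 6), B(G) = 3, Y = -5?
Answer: -2294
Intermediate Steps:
o(r) = (-5 + r)/(6 + r) (o(r) = (r - 5)/(r + 6) = (-5 + r)/(6 + r))
Q = 12 (Q = 4*3 = 12)
s = 4 (s = (12 + (-5 - 5)/(6 - 5))² = (12 - 10/1)² = (12 + 1*(-10))² = (12 - 10)² = 2² = 4)
s + (-2004 - 294) = 4 + (-2004 - 294) = 4 - 2298 = -2294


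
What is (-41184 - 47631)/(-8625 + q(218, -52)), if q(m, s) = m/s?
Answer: 2309190/224359 ≈ 10.292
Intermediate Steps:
(-41184 - 47631)/(-8625 + q(218, -52)) = (-41184 - 47631)/(-8625 + 218/(-52)) = -88815/(-8625 + 218*(-1/52)) = -88815/(-8625 - 109/26) = -88815/(-224359/26) = -88815*(-26/224359) = 2309190/224359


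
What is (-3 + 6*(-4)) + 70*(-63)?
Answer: -4437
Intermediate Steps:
(-3 + 6*(-4)) + 70*(-63) = (-3 - 24) - 4410 = -27 - 4410 = -4437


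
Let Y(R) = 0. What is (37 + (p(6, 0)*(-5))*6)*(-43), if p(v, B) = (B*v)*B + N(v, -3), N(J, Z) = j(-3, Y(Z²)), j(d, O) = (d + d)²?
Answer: 44849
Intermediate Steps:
j(d, O) = 4*d² (j(d, O) = (2*d)² = 4*d²)
N(J, Z) = 36 (N(J, Z) = 4*(-3)² = 4*9 = 36)
p(v, B) = 36 + v*B² (p(v, B) = (B*v)*B + 36 = v*B² + 36 = 36 + v*B²)
(37 + (p(6, 0)*(-5))*6)*(-43) = (37 + ((36 + 6*0²)*(-5))*6)*(-43) = (37 + ((36 + 6*0)*(-5))*6)*(-43) = (37 + ((36 + 0)*(-5))*6)*(-43) = (37 + (36*(-5))*6)*(-43) = (37 - 180*6)*(-43) = (37 - 1080)*(-43) = -1043*(-43) = 44849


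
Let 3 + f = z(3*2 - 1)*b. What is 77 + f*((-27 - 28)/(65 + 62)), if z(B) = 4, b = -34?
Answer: 17424/127 ≈ 137.20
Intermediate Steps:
f = -139 (f = -3 + 4*(-34) = -3 - 136 = -139)
77 + f*((-27 - 28)/(65 + 62)) = 77 - 139*(-27 - 28)/(65 + 62) = 77 - (-7645)/127 = 77 - 139*(-55/127) = 77 + 7645/127 = 17424/127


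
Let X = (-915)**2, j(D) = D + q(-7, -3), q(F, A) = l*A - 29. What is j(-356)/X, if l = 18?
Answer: -439/837225 ≈ -0.00052435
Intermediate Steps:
q(F, A) = -29 + 18*A (q(F, A) = 18*A - 29 = -29 + 18*A)
j(D) = -83 + D (j(D) = D + (-29 + 18*(-3)) = D + (-29 - 54) = D - 83 = -83 + D)
X = 837225
j(-356)/X = (-83 - 356)/837225 = -439*1/837225 = -439/837225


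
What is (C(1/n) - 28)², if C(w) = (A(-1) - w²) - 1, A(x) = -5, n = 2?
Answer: 18769/16 ≈ 1173.1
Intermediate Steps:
C(w) = -6 - w² (C(w) = (-5 - w²) - 1 = -6 - w²)
(C(1/n) - 28)² = ((-6 - (1/2)²) - 28)² = ((-6 - (½)²) - 28)² = ((-6 - 1*¼) - 28)² = ((-6 - ¼) - 28)² = (-25/4 - 28)² = (-137/4)² = 18769/16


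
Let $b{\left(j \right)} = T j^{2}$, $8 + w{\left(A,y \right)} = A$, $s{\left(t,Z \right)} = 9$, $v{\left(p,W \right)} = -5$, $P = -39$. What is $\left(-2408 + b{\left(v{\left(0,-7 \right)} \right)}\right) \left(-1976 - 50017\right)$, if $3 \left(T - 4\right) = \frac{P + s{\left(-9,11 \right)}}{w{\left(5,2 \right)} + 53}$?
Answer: $120259809$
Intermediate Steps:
$w{\left(A,y \right)} = -8 + A$
$T = \frac{19}{5}$ ($T = 4 + \frac{\left(-39 + 9\right) \frac{1}{\left(-8 + 5\right) + 53}}{3} = 4 + \frac{\left(-30\right) \frac{1}{-3 + 53}}{3} = 4 + \frac{\left(-30\right) \frac{1}{50}}{3} = 4 + \frac{1}{3} \left(- \frac{3}{5}\right) = 4 - \frac{1}{5} = \frac{19}{5} \approx 3.8$)
$b{\left(j \right)} = \frac{19 j^{2}}{5}$
$\left(-2408 + b{\left(v{\left(0,-7 \right)} \right)}\right) \left(-1976 - 50017\right) = \left(-2408 + \frac{19 \left(-5\right)^{2}}{5}\right) \left(-1976 - 50017\right) = \left(-2408 + \frac{19}{5} \cdot 25\right) \left(-51993\right) = \left(-2408 + 95\right) \left(-51993\right) = \left(-2313\right) \left(-51993\right) = 120259809$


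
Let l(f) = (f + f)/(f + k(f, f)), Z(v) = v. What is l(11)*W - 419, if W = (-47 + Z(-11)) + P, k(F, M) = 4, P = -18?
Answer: -7957/15 ≈ -530.47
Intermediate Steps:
l(f) = 2*f/(4 + f) (l(f) = (f + f)/(f + 4) = (2*f)/(4 + f) = 2*f/(4 + f))
W = -76 (W = (-47 - 11) - 18 = -58 - 18 = -76)
l(11)*W - 419 = (2*11/(4 + 11))*(-76) - 419 = (2*11/15)*(-76) - 419 = (2*11*(1/15))*(-76) - 419 = (22/15)*(-76) - 419 = -1672/15 - 419 = -7957/15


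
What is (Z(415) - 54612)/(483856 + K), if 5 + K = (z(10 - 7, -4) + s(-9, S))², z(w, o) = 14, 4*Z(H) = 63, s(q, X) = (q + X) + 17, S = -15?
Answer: -14559/129040 ≈ -0.11283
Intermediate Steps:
s(q, X) = 17 + X + q (s(q, X) = (X + q) + 17 = 17 + X + q)
Z(H) = 63/4 (Z(H) = (¼)*63 = 63/4)
K = 44 (K = -5 + (14 + (17 - 15 - 9))² = -5 + (14 - 7)² = -5 + 7² = -5 + 49 = 44)
(Z(415) - 54612)/(483856 + K) = (63/4 - 54612)/(483856 + 44) = -218385/4/483900 = -218385/4*1/483900 = -14559/129040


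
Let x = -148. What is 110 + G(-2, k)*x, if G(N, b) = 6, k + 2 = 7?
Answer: -778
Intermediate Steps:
k = 5 (k = -2 + 7 = 5)
110 + G(-2, k)*x = 110 + 6*(-148) = 110 - 888 = -778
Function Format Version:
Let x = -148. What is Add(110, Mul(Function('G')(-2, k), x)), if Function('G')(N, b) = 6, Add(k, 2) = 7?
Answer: -778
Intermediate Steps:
k = 5 (k = Add(-2, 7) = 5)
Add(110, Mul(Function('G')(-2, k), x)) = Add(110, Mul(6, -148)) = Add(110, -888) = -778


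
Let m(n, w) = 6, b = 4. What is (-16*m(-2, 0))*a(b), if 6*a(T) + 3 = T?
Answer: -16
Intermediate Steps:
a(T) = -½ + T/6
(-16*m(-2, 0))*a(b) = (-16*6)*(-½ + (⅙)*4) = -96*(-½ + ⅔) = -96*⅙ = -16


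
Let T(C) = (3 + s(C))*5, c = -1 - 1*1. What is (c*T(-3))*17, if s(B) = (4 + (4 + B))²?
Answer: -4760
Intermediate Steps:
s(B) = (8 + B)²
c = -2 (c = -1 - 1 = -2)
T(C) = 15 + 5*(8 + C)² (T(C) = (3 + (8 + C)²)*5 = 15 + 5*(8 + C)²)
(c*T(-3))*17 = -2*(15 + 5*(8 - 3)²)*17 = -2*(15 + 5*5²)*17 = -2*(15 + 5*25)*17 = -2*(15 + 125)*17 = -2*140*17 = -280*17 = -4760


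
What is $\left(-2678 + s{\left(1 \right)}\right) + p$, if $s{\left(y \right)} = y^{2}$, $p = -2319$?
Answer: $-4996$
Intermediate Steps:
$\left(-2678 + s{\left(1 \right)}\right) + p = \left(-2678 + 1^{2}\right) - 2319 = \left(-2678 + 1\right) - 2319 = -2677 - 2319 = -4996$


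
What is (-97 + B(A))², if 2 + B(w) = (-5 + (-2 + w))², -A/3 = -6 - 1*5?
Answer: 332929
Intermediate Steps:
A = 33 (A = -3*(-6 - 1*5) = -3*(-6 - 5) = -3*(-11) = 33)
B(w) = -2 + (-7 + w)² (B(w) = -2 + (-5 + (-2 + w))² = -2 + (-7 + w)²)
(-97 + B(A))² = (-97 + (-2 + (-7 + 33)²))² = (-97 + (-2 + 26²))² = (-97 + (-2 + 676))² = (-97 + 674)² = 577² = 332929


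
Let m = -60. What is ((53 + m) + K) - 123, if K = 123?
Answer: -7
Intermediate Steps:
((53 + m) + K) - 123 = ((53 - 60) + 123) - 123 = (-7 + 123) - 123 = 116 - 123 = -7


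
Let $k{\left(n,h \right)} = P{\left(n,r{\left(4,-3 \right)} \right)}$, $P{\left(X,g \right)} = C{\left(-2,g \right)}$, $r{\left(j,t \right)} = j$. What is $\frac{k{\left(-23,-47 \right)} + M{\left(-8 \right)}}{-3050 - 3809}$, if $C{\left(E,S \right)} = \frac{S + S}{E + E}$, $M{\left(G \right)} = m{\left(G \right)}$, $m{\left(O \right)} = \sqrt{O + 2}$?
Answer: $\frac{2}{6859} - \frac{i \sqrt{6}}{6859} \approx 0.00029159 - 0.00035712 i$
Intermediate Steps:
$m{\left(O \right)} = \sqrt{2 + O}$
$M{\left(G \right)} = \sqrt{2 + G}$
$C{\left(E,S \right)} = \frac{S}{E}$ ($C{\left(E,S \right)} = \frac{2 S}{2 E} = 2 S \frac{1}{2 E} = \frac{S}{E}$)
$P{\left(X,g \right)} = - \frac{g}{2}$ ($P{\left(X,g \right)} = \frac{g}{-2} = g \left(- \frac{1}{2}\right) = - \frac{g}{2}$)
$k{\left(n,h \right)} = -2$ ($k{\left(n,h \right)} = \left(- \frac{1}{2}\right) 4 = -2$)
$\frac{k{\left(-23,-47 \right)} + M{\left(-8 \right)}}{-3050 - 3809} = \frac{-2 + \sqrt{2 - 8}}{-3050 - 3809} = \frac{-2 + \sqrt{-6}}{-6859} = \left(-2 + i \sqrt{6}\right) \left(- \frac{1}{6859}\right) = \frac{2}{6859} - \frac{i \sqrt{6}}{6859}$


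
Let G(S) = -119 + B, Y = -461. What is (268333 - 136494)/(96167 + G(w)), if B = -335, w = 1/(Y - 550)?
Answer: 131839/95713 ≈ 1.3774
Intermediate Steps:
w = -1/1011 (w = 1/(-461 - 550) = 1/(-1011) = -1/1011 ≈ -0.00098912)
G(S) = -454 (G(S) = -119 - 335 = -454)
(268333 - 136494)/(96167 + G(w)) = (268333 - 136494)/(96167 - 454) = 131839/95713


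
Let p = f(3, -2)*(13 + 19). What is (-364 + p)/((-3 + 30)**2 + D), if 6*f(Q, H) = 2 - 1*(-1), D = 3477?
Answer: -58/701 ≈ -0.082739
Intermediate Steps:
f(Q, H) = 1/2 (f(Q, H) = (2 - 1*(-1))/6 = (2 + 1)/6 = (1/6)*3 = 1/2)
p = 16 (p = (13 + 19)/2 = (1/2)*32 = 16)
(-364 + p)/((-3 + 30)**2 + D) = (-364 + 16)/((-3 + 30)**2 + 3477) = -348/(27**2 + 3477) = -348/(729 + 3477) = -348/4206 = -348*1/4206 = -58/701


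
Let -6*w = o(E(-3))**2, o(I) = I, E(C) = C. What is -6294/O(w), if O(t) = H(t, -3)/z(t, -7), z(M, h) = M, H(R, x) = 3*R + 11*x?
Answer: -6294/25 ≈ -251.76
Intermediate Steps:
w = -3/2 (w = -1/6*(-3)**2 = -1/6*9 = -3/2 ≈ -1.5000)
O(t) = (-33 + 3*t)/t (O(t) = (3*t + 11*(-3))/t = (3*t - 33)/t = (-33 + 3*t)/t)
-6294/O(w) = -6294/(3 - 33/(-3/2)) = -6294/(3 - 33*(-2/3)) = -6294/(3 + 22) = -6294/25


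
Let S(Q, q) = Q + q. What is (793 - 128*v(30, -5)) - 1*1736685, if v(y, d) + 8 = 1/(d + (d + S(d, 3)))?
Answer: -5204572/3 ≈ -1.7349e+6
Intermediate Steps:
v(y, d) = -8 + 1/(3 + 3*d) (v(y, d) = -8 + 1/(d + (d + (d + 3))) = -8 + 1/(d + (d + (3 + d))) = -8 + 1/(d + (3 + 2*d)) = -8 + 1/(3 + 3*d))
(793 - 128*v(30, -5)) - 1*1736685 = (793 - 128*(-23 - 24*(-5))/(3*(1 - 5))) - 1*1736685 = (793 - 128*(-23 + 120)/(3*(-4))) - 1736685 = (793 - 128*(-1)*97/(3*4)) - 1736685 = (793 - 128*(-97/12)) - 1736685 = (793 + 3104/3) - 1736685 = 5483/3 - 1736685 = -5204572/3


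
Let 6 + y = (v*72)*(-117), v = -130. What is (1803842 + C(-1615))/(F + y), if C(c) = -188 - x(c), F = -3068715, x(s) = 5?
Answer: -1803649/1973601 ≈ -0.91389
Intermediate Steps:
y = 1095114 (y = -6 - 130*72*(-117) = -6 - 9360*(-117) = -6 + 1095120 = 1095114)
C(c) = -193 (C(c) = -188 - 1*5 = -188 - 5 = -193)
(1803842 + C(-1615))/(F + y) = (1803842 - 193)/(-3068715 + 1095114) = 1803649/(-1973601) = 1803649*(-1/1973601) = -1803649/1973601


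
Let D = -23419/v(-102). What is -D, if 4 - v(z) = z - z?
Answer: 23419/4 ≈ 5854.8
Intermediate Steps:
v(z) = 4 (v(z) = 4 - (z - z) = 4 - 1*0 = 4 + 0 = 4)
D = -23419/4 ≈ -5854.8
-D = -1*(-23419/4) = 23419/4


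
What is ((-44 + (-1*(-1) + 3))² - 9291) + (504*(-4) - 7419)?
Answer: -17126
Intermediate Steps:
((-44 + (-1*(-1) + 3))² - 9291) + (504*(-4) - 7419) = ((-44 + (1 + 3))² - 9291) + (-2016 - 7419) = ((-44 + 4)² - 9291) - 9435 = ((-40)² - 9291) - 9435 = (1600 - 9291) - 9435 = -7691 - 9435 = -17126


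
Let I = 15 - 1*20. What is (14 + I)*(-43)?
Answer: -387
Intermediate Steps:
I = -5 (I = 15 - 20 = -5)
(14 + I)*(-43) = (14 - 5)*(-43) = 9*(-43) = -387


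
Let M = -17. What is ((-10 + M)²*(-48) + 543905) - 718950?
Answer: -210037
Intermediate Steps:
((-10 + M)²*(-48) + 543905) - 718950 = ((-10 - 17)²*(-48) + 543905) - 718950 = ((-27)²*(-48) + 543905) - 718950 = (729*(-48) + 543905) - 718950 = (-34992 + 543905) - 718950 = 508913 - 718950 = -210037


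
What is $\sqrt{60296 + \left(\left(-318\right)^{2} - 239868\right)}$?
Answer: $4 i \sqrt{4903} \approx 280.09 i$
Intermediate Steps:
$\sqrt{60296 + \left(\left(-318\right)^{2} - 239868\right)} = \sqrt{60296 + \left(101124 - 239868\right)} = \sqrt{60296 - 138744} = \sqrt{-78448} = 4 i \sqrt{4903}$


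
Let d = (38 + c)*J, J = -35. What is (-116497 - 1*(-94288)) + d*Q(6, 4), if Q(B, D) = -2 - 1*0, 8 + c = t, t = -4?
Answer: -20389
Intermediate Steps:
c = -12 (c = -8 - 4 = -12)
d = -910 (d = (38 - 12)*(-35) = 26*(-35) = -910)
Q(B, D) = -2 (Q(B, D) = -2 + 0 = -2)
(-116497 - 1*(-94288)) + d*Q(6, 4) = (-116497 - 1*(-94288)) - 910*(-2) = (-116497 + 94288) + 1820 = -22209 + 1820 = -20389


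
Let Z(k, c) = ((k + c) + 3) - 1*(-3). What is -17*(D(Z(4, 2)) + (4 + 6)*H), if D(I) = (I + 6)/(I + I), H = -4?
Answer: 2669/4 ≈ 667.25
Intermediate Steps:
Z(k, c) = 6 + c + k (Z(k, c) = ((c + k) + 3) + 3 = (3 + c + k) + 3 = 6 + c + k)
D(I) = (6 + I)/(2*I) (D(I) = (6 + I)/((2*I)) = (6 + I)*(1/(2*I)) = (6 + I)/(2*I))
-17*(D(Z(4, 2)) + (4 + 6)*H) = -17*((6 + (6 + 2 + 4))/(2*(6 + 2 + 4)) + (4 + 6)*(-4)) = -17*((½)*(6 + 12)/12 + 10*(-4)) = -17*((½)*(1/12)*18 - 40) = -17*(¾ - 40) = -17*(-157/4) = 2669/4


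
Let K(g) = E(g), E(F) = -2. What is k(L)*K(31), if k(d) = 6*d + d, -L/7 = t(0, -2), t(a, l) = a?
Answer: 0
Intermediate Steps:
L = 0 (L = -7*0 = 0)
k(d) = 7*d
K(g) = -2
k(L)*K(31) = (7*0)*(-2) = 0*(-2) = 0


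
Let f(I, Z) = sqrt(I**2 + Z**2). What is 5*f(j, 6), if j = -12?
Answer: 30*sqrt(5) ≈ 67.082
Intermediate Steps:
5*f(j, 6) = 5*sqrt((-12)**2 + 6**2) = 5*sqrt(144 + 36) = 5*sqrt(180) = 5*(6*sqrt(5)) = 30*sqrt(5)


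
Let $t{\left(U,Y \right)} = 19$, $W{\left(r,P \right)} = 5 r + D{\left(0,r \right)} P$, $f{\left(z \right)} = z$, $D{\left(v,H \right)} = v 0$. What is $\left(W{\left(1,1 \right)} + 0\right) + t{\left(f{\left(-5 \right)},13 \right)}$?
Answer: $24$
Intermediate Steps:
$D{\left(v,H \right)} = 0$
$W{\left(r,P \right)} = 5 r$ ($W{\left(r,P \right)} = 5 r + 0 P = 5 r + 0 = 5 r$)
$\left(W{\left(1,1 \right)} + 0\right) + t{\left(f{\left(-5 \right)},13 \right)} = \left(5 \cdot 1 + 0\right) + 19 = \left(5 + 0\right) + 19 = 5 + 19 = 24$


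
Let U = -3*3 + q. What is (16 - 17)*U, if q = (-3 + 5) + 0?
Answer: 7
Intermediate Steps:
q = 2 (q = 2 + 0 = 2)
U = -7 (U = -3*3 + 2 = -9 + 2 = -7)
(16 - 17)*U = (16 - 17)*(-7) = -1*(-7) = 7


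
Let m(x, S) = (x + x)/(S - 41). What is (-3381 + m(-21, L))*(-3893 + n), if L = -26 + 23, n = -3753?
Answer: 284282103/11 ≈ 2.5844e+7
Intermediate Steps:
L = -3
m(x, S) = 2*x/(-41 + S) (m(x, S) = (2*x)/(-41 + S) = 2*x/(-41 + S))
(-3381 + m(-21, L))*(-3893 + n) = (-3381 + 2*(-21)/(-41 - 3))*(-3893 - 3753) = (-3381 + 2*(-21)/(-44))*(-7646) = (-3381 + 2*(-21)*(-1/44))*(-7646) = (-3381 + 21/22)*(-7646) = -74361/22*(-7646) = 284282103/11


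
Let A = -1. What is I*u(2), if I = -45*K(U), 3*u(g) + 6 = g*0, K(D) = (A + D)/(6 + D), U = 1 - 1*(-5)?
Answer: 75/2 ≈ 37.500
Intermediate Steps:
U = 6 (U = 1 + 5 = 6)
K(D) = (-1 + D)/(6 + D)
u(g) = -2 (u(g) = -2 + (g*0)/3 = -2 + (1/3)*0 = -2 + 0 = -2)
I = -75/4 (I = -45*(-1 + 6)/(6 + 6) = -45*5/12 = -75/4 ≈ -18.750)
I*u(2) = -75/4*(-2) = 75/2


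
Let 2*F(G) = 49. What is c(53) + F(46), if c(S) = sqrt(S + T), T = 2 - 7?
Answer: 49/2 + 4*sqrt(3) ≈ 31.428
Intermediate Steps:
F(G) = 49/2 (F(G) = (1/2)*49 = 49/2)
T = -5
c(S) = sqrt(-5 + S) (c(S) = sqrt(S - 5) = sqrt(-5 + S))
c(53) + F(46) = sqrt(-5 + 53) + 49/2 = sqrt(48) + 49/2 = 4*sqrt(3) + 49/2 = 49/2 + 4*sqrt(3)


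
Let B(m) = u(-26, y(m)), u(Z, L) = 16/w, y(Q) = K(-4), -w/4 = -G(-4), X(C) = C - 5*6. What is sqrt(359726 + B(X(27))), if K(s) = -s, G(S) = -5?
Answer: sqrt(8993130)/5 ≈ 599.77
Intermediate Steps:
X(C) = -30 + C (X(C) = C - 30 = -30 + C)
w = -20 (w = -(-4)*(-5) = -4*5 = -20)
y(Q) = 4 (y(Q) = -1*(-4) = 4)
u(Z, L) = -4/5 (u(Z, L) = 16/(-20) = 16*(-1/20) = -4/5)
B(m) = -4/5
sqrt(359726 + B(X(27))) = sqrt(359726 - 4/5) = sqrt(1798626/5) = sqrt(8993130)/5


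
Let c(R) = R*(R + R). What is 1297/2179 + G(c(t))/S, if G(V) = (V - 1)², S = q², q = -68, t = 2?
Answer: 6104099/10075696 ≈ 0.60582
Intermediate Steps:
S = 4624 (S = (-68)² = 4624)
c(R) = 2*R² (c(R) = R*(2*R) = 2*R²)
G(V) = (-1 + V)²
1297/2179 + G(c(t))/S = 1297/2179 + (-1 + 2*2²)²/4624 = 1297*(1/2179) + (-1 + 2*4)²*(1/4624) = 1297/2179 + (-1 + 8)²*(1/4624) = 1297/2179 + 7²*(1/4624) = 1297/2179 + 49*(1/4624) = 1297/2179 + 49/4624 = 6104099/10075696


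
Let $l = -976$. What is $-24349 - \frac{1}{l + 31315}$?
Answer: $- \frac{738724312}{30339} \approx -24349.0$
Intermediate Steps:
$-24349 - \frac{1}{l + 31315} = -24349 - \frac{1}{-976 + 31315} = -24349 - \frac{1}{30339} = - \frac{738724312}{30339}$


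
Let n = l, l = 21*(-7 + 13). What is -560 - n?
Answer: -686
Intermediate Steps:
l = 126 (l = 21*6 = 126)
n = 126
-560 - n = -560 - 1*126 = -560 - 126 = -686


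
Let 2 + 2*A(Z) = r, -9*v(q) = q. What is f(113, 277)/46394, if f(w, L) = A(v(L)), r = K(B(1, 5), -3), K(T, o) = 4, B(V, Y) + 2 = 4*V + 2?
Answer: 1/46394 ≈ 2.1555e-5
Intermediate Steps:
B(V, Y) = 4*V (B(V, Y) = -2 + (4*V + 2) = -2 + (2 + 4*V) = 4*V)
v(q) = -q/9
r = 4
A(Z) = 1 (A(Z) = -1 + (½)*4 = -1 + 2 = 1)
f(w, L) = 1
f(113, 277)/46394 = 1/46394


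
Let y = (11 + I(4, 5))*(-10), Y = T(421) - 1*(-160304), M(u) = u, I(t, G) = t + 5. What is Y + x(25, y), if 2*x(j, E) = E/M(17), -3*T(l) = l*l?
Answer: 5162107/51 ≈ 1.0122e+5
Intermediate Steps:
T(l) = -l**2/3 (T(l) = -l*l/3 = -l**2/3)
I(t, G) = 5 + t
Y = 303671/3 (Y = -1/3*421**2 - 1*(-160304) = -1/3*177241 + 160304 = -177241/3 + 160304 = 303671/3 ≈ 1.0122e+5)
y = -200 (y = (11 + (5 + 4))*(-10) = (11 + 9)*(-10) = 20*(-10) = -200)
x(j, E) = E/34 (x(j, E) = (E/17)/2 = E/34)
Y + x(25, y) = 303671/3 + (1/34)*(-200) = 303671/3 - 100/17 = 5162107/51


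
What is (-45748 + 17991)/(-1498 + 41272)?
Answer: -27757/39774 ≈ -0.69787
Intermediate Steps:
(-45748 + 17991)/(-1498 + 41272) = -27757/39774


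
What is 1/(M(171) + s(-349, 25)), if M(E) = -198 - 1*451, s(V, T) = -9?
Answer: -1/658 ≈ -0.0015198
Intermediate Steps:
M(E) = -649 (M(E) = -198 - 451 = -649)
1/(M(171) + s(-349, 25)) = 1/(-649 - 9) = 1/(-658) = -1/658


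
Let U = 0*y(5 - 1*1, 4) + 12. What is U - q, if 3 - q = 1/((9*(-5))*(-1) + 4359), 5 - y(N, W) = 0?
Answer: 39637/4404 ≈ 9.0002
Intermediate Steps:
y(N, W) = 5 (y(N, W) = 5 - 1*0 = 5 + 0 = 5)
q = 13211/4404 (q = 3 - 1/((9*(-5))*(-1) + 4359) = 3 - 1/(-45*(-1) + 4359) = 3 - 1/(45 + 4359) = 3 - 1/4404 = 13211/4404 ≈ 2.9998)
U = 12 (U = 0*5 + 12 = 0 + 12 = 12)
U - q = 12 - 1*13211/4404 = 12 - 13211/4404 = 39637/4404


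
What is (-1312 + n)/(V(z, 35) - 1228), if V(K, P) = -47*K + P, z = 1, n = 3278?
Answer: -983/620 ≈ -1.5855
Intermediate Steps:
V(K, P) = P - 47*K
(-1312 + n)/(V(z, 35) - 1228) = (-1312 + 3278)/((35 - 47*1) - 1228) = 1966/((35 - 47) - 1228) = 1966/(-12 - 1228) = 1966/(-1240) = 1966*(-1/1240) = -983/620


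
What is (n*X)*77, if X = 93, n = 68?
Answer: 486948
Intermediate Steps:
(n*X)*77 = (68*93)*77 = 6324*77 = 486948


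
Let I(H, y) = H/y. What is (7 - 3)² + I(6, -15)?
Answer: 78/5 ≈ 15.600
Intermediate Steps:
(7 - 3)² + I(6, -15) = (7 - 3)² + 6/(-15) = 4² + 6*(-1/15) = 16 - ⅖ = 78/5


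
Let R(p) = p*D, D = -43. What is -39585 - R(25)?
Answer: -38510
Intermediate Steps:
R(p) = -43*p (R(p) = p*(-43) = -43*p)
-39585 - R(25) = -39585 - (-43)*25 = -39585 - 1*(-1075) = -39585 + 1075 = -38510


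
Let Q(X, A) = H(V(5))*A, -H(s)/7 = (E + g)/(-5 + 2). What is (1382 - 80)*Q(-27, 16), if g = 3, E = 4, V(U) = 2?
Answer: 340256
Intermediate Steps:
H(s) = 49/3 (H(s) = -7*(4 + 3)/(-5 + 2) = -49/(-3) = -49*(-1)/3 = -7*(-7/3) = 49/3)
Q(X, A) = 49*A/3
(1382 - 80)*Q(-27, 16) = (1382 - 80)*((49/3)*16) = 1302*(784/3) = 340256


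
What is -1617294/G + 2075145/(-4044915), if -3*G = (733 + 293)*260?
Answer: 7848512181/444041780 ≈ 17.675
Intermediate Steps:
G = -88920 (G = -(733 + 293)*260/3 = -342*260 = -⅓*266760 = -88920)
-1617294/G + 2075145/(-4044915) = -1617294/(-88920) + 2075145/(-4044915) = -1617294*(-1/88920) + 2075145*(-1/4044915) = 269549/14820 - 138343/269661 = 7848512181/444041780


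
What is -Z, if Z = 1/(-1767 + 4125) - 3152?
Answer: 7432415/2358 ≈ 3152.0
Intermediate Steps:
Z = -7432415/2358 (Z = 1/2358 - 3152 = -7432415/2358 ≈ -3152.0)
-Z = -1*(-7432415/2358) = 7432415/2358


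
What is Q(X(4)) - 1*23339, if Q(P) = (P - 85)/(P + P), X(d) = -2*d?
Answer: -373331/16 ≈ -23333.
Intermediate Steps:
Q(P) = (-85 + P)/(2*P) (Q(P) = (-85 + P)/((2*P)) = (-85 + P)*(1/(2*P)) = (-85 + P)/(2*P))
Q(X(4)) - 1*23339 = (-85 - 2*4)/(2*((-2*4))) - 1*23339 = (½)*(-85 - 8)/(-8) - 23339 = (½)*(-⅛)*(-93) - 23339 = 93/16 - 23339 = -373331/16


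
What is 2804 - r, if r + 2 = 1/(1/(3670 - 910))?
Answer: 46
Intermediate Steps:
r = 2758 (r = -2 + 1/(1/(3670 - 910)) = -2 + 1/(1/2760) = -2 + 2760 = 2758)
2804 - r = 2804 - 1*2758 = 2804 - 2758 = 46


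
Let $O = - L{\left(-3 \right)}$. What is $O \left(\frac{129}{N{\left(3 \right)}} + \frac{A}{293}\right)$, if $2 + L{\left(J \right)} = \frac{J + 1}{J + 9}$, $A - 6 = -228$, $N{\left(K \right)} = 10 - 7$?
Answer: $\frac{86639}{879} \approx 98.565$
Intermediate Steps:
$N{\left(K \right)} = 3$ ($N{\left(K \right)} = 10 - 7 = 3$)
$A = -222$ ($A = 6 - 228 = -222$)
$L{\left(J \right)} = -2 + \frac{1 + J}{9 + J}$ ($L{\left(J \right)} = -2 + \frac{J + 1}{J + 9} = -2 + \frac{1 + J}{9 + J}$)
$O = \frac{7}{3}$ ($O = - \frac{-17 - -3}{9 - 3} = - \frac{-17 + 3}{6} = - \frac{-14}{6} = \left(-1\right) \left(- \frac{7}{3}\right) = \frac{7}{3} \approx 2.3333$)
$O \left(\frac{129}{N{\left(3 \right)}} + \frac{A}{293}\right) = \frac{7 \left(\frac{129}{3} - \frac{222}{293}\right)}{3} = \frac{7 \left(129 \cdot \frac{1}{3} - \frac{222}{293}\right)}{3} = \frac{7 \left(43 - \frac{222}{293}\right)}{3} = \frac{7}{3} \cdot \frac{12377}{293} = \frac{86639}{879}$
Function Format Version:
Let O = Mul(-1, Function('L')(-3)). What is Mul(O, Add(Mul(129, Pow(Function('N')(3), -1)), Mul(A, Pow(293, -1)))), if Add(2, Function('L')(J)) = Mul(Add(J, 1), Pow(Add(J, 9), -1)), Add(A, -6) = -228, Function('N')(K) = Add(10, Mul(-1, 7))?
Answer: Rational(86639, 879) ≈ 98.565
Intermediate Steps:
Function('N')(K) = 3 (Function('N')(K) = Add(10, -7) = 3)
A = -222 (A = Add(6, -228) = -222)
Function('L')(J) = Add(-2, Mul(Pow(Add(9, J), -1), Add(1, J))) (Function('L')(J) = Add(-2, Mul(Add(J, 1), Pow(Add(J, 9), -1))) = Add(-2, Mul(Add(1, J), Pow(Add(9, J), -1))) = Add(-2, Mul(Pow(Add(9, J), -1), Add(1, J))))
O = Rational(7, 3) (O = Mul(-1, Mul(Pow(Add(9, -3), -1), Add(-17, Mul(-1, -3)))) = Mul(-1, Mul(Pow(6, -1), Add(-17, 3))) = Mul(-1, Mul(Rational(1, 6), -14)) = Mul(-1, Rational(-7, 3)) = Rational(7, 3) ≈ 2.3333)
Mul(O, Add(Mul(129, Pow(Function('N')(3), -1)), Mul(A, Pow(293, -1)))) = Mul(Rational(7, 3), Add(Mul(129, Pow(3, -1)), Mul(-222, Pow(293, -1)))) = Mul(Rational(7, 3), Add(Mul(129, Rational(1, 3)), Mul(-222, Rational(1, 293)))) = Mul(Rational(7, 3), Add(43, Rational(-222, 293))) = Mul(Rational(7, 3), Rational(12377, 293)) = Rational(86639, 879)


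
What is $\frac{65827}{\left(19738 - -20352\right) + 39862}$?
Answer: $\frac{65827}{79952} \approx 0.82333$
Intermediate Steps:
$\frac{65827}{\left(19738 - -20352\right) + 39862} = \frac{65827}{\left(19738 + 20352\right) + 39862} = \frac{65827}{40090 + 39862} = \frac{65827}{79952}$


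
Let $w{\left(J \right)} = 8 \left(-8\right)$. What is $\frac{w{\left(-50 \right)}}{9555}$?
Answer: $- \frac{64}{9555} \approx -0.0066981$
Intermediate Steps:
$w{\left(J \right)} = -64$
$\frac{w{\left(-50 \right)}}{9555} = - \frac{64}{9555}$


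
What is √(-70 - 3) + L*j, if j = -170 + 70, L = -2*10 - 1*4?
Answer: 2400 + I*√73 ≈ 2400.0 + 8.544*I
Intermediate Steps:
L = -24 (L = -20 - 4 = -24)
j = -100
√(-70 - 3) + L*j = √(-70 - 3) - 24*(-100) = √(-73) + 2400 = I*√73 + 2400 = 2400 + I*√73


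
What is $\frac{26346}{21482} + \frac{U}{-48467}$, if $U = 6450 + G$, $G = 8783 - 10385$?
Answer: $\frac{586383423}{520584047} \approx 1.1264$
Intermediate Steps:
$G = -1602$
$U = 4848$ ($U = 6450 - 1602 = 4848$)
$\frac{26346}{21482} + \frac{U}{-48467} = \frac{26346}{21482} + \frac{4848}{-48467} = 26346 \cdot \frac{1}{21482} + 4848 \left(- \frac{1}{48467}\right) = \frac{13173}{10741} - \frac{4848}{48467} = \frac{586383423}{520584047}$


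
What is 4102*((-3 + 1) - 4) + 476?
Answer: -24136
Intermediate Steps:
4102*((-3 + 1) - 4) + 476 = 4102*(-2 - 4) + 476 = 4102*(-6) + 476 = -24612 + 476 = -24136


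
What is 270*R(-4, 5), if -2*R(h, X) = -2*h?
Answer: -1080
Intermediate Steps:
R(h, X) = h (R(h, X) = -(-1)*h = h)
270*R(-4, 5) = 270*(-4) = -1080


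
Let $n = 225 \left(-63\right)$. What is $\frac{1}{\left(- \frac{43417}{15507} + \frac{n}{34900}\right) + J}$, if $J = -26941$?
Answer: $- \frac{21647772}{583282028053} \approx -3.7114 \cdot 10^{-5}$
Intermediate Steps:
$n = -14175$
$\frac{1}{\left(- \frac{43417}{15507} + \frac{n}{34900}\right) + J} = \frac{1}{\left(- \frac{43417}{15507} - \frac{14175}{34900}\right) - 26941} = \frac{1}{\left(\left(-43417\right) \frac{1}{15507} - \frac{567}{1396}\right) - 26941} = \frac{1}{\left(- \frac{43417}{15507} - \frac{567}{1396}\right) - 26941} = \frac{1}{- \frac{69402601}{21647772} - 26941} = \frac{1}{- \frac{583282028053}{21647772}} = - \frac{21647772}{583282028053}$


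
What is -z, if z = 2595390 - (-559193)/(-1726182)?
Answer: -4480114941787/1726182 ≈ -2.5954e+6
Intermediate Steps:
z = 4480114941787/1726182 (z = 2595390 - (-559193)*(-1)/1726182 = 2595390 - 1*559193/1726182 = 2595390 - 559193/1726182 = 4480114941787/1726182 ≈ 2.5954e+6)
-z = -1*4480114941787/1726182 = -4480114941787/1726182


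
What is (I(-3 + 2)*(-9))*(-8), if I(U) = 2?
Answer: 144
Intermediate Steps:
(I(-3 + 2)*(-9))*(-8) = (2*(-9))*(-8) = -18*(-8) = 144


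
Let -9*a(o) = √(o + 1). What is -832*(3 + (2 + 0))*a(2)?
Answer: 4160*√3/9 ≈ 800.59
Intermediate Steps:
a(o) = -√(1 + o)/9 (a(o) = -√(o + 1)/9 = -√(1 + o)/9)
-832*(3 + (2 + 0))*a(2) = -832*(3 + (2 + 0))*(-√(1 + 2)/9) = -832*(3 + 2)*(-√3/9) = -4160*(-√3/9) = -(-4160)*√3/9 = 4160*√3/9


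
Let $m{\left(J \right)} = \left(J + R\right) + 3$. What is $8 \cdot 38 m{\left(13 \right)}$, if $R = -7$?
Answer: $2736$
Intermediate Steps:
$m{\left(J \right)} = -4 + J$ ($m{\left(J \right)} = \left(J - 7\right) + 3 = \left(-7 + J\right) + 3 = -4 + J$)
$8 \cdot 38 m{\left(13 \right)} = 8 \cdot 38 \left(-4 + 13\right) = 8 \cdot 38 \cdot 9 = 8 \cdot 342 = 2736$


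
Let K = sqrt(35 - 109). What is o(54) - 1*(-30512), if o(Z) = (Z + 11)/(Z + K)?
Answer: 701803/23 - I*sqrt(74)/46 ≈ 30513.0 - 0.18701*I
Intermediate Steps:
K = I*sqrt(74) (K = sqrt(-74) = I*sqrt(74) ≈ 8.6023*I)
o(Z) = (11 + Z)/(Z + I*sqrt(74)) (o(Z) = (Z + 11)/(Z + I*sqrt(74)) = (11 + Z)/(Z + I*sqrt(74)))
o(54) - 1*(-30512) = (11 + 54)/(54 + I*sqrt(74)) - 1*(-30512) = 65/(54 + I*sqrt(74)) + 30512 = 30512 + 65/(54 + I*sqrt(74))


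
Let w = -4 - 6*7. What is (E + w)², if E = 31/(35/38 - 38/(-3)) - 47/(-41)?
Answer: 7310085616089/4033393081 ≈ 1812.4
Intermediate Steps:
E = 217697/63509 (E = 31/(35*(1/38) - 38*(-⅓)) - 47*(-1/41) = 31/(35/38 + 38/3) + 47/41 = 31/(1549/114) + 47/41 = 31*(114/1549) + 47/41 = 3534/1549 + 47/41 = 217697/63509 ≈ 3.4278)
w = -46 (w = -4 - 42 = -46)
(E + w)² = (217697/63509 - 46)² = (-2703717/63509)² = 7310085616089/4033393081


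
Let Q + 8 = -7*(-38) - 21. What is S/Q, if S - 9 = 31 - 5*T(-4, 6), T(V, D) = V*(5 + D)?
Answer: 260/237 ≈ 1.0970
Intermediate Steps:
Q = 237 (Q = -8 + (-7*(-38) - 21) = -8 + (266 - 21) = -8 + 245 = 237)
S = 260 (S = 9 + (31 - (-20)*(5 + 6)) = 9 + (31 - (-20)*11) = 9 + (31 - 5*(-44)) = 9 + (31 + 220) = 9 + 251 = 260)
S/Q = 260/237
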